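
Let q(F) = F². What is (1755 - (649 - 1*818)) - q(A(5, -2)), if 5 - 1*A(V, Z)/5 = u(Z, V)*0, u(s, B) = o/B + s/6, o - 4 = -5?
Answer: 1299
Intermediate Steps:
o = -1 (o = 4 - 5 = -1)
u(s, B) = -1/B + s/6
A(V, Z) = 25 (A(V, Z) = 25 - 5*(-1/V + Z/6)*0 = 25 - 5*0 = 25 + 0 = 25)
(1755 - (649 - 1*818)) - q(A(5, -2)) = (1755 - (649 - 1*818)) - 1*25² = (1755 - (649 - 818)) - 1*625 = (1755 - 1*(-169)) - 625 = (1755 + 169) - 625 = 1924 - 625 = 1299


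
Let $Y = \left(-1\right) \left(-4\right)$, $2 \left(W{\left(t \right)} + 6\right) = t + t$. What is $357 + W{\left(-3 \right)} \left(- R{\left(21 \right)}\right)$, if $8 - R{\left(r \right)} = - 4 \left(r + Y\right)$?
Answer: $1329$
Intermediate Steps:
$W{\left(t \right)} = -6 + t$ ($W{\left(t \right)} = -6 + \frac{t + t}{2} = -6 + \frac{2 t}{2} = -6 + t$)
$Y = 4$
$R{\left(r \right)} = 24 + 4 r$ ($R{\left(r \right)} = 8 - - 4 \left(r + 4\right) = 8 - - 4 \left(4 + r\right) = 8 - \left(-16 - 4 r\right) = 8 + \left(16 + 4 r\right) = 24 + 4 r$)
$357 + W{\left(-3 \right)} \left(- R{\left(21 \right)}\right) = 357 + \left(-6 - 3\right) \left(- (24 + 4 \cdot 21)\right) = 357 - 9 \left(- (24 + 84)\right) = 357 - 9 \left(\left(-1\right) 108\right) = 357 - -972 = 357 + 972 = 1329$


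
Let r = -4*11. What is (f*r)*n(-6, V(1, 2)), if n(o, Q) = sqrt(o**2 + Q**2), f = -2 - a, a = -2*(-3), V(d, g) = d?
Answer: 352*sqrt(37) ≈ 2141.1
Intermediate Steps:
a = 6
f = -8 (f = -2 - 1*6 = -2 - 6 = -8)
r = -44
n(o, Q) = sqrt(Q**2 + o**2)
(f*r)*n(-6, V(1, 2)) = (-8*(-44))*sqrt(1**2 + (-6)**2) = 352*sqrt(1 + 36) = 352*sqrt(37)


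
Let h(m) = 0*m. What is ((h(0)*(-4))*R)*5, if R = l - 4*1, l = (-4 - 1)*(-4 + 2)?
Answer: 0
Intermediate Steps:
l = 10 (l = -5*(-2) = 10)
h(m) = 0
R = 6 (R = 10 - 4*1 = 10 - 4 = 6)
((h(0)*(-4))*R)*5 = ((0*(-4))*6)*5 = (0*6)*5 = 0*5 = 0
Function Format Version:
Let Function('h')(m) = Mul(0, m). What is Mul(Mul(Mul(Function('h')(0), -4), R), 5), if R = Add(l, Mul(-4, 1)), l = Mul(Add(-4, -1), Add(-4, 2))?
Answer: 0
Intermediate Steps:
l = 10 (l = Mul(-5, -2) = 10)
Function('h')(m) = 0
R = 6 (R = Add(10, Mul(-4, 1)) = Add(10, -4) = 6)
Mul(Mul(Mul(Function('h')(0), -4), R), 5) = Mul(Mul(Mul(0, -4), 6), 5) = Mul(Mul(0, 6), 5) = Mul(0, 5) = 0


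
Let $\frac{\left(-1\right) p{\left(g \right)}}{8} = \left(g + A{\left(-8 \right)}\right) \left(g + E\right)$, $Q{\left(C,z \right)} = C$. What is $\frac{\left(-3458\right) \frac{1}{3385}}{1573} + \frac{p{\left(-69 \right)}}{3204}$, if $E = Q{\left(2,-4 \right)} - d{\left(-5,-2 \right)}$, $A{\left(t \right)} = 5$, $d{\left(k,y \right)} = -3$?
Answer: $- \frac{3355533386}{328077585} \approx -10.228$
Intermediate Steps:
$E = 5$ ($E = 2 - -3 = 2 + 3 = 5$)
$p{\left(g \right)} = - 8 \left(5 + g\right)^{2}$ ($p{\left(g \right)} = - 8 \left(g + 5\right) \left(g + 5\right) = - 8 \left(5 + g\right) \left(5 + g\right) = - 8 \left(5 + g\right)^{2}$)
$\frac{\left(-3458\right) \frac{1}{3385}}{1573} + \frac{p{\left(-69 \right)}}{3204} = \frac{\left(-3458\right) \frac{1}{3385}}{1573} + \frac{-200 - -5520 - 8 \left(-69\right)^{2}}{3204} = \left(-3458\right) \frac{1}{3385} \cdot \frac{1}{1573} + \left(-200 + 5520 - 38088\right) \frac{1}{3204} = \left(- \frac{3458}{3385}\right) \frac{1}{1573} + \left(-200 + 5520 - 38088\right) \frac{1}{3204} = - \frac{266}{409585} - \frac{8192}{801} = - \frac{3355533386}{328077585}$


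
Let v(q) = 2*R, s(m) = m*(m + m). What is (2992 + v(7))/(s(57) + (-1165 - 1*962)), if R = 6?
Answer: 3004/4371 ≈ 0.68726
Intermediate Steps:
s(m) = 2*m² (s(m) = m*(2*m) = 2*m²)
v(q) = 12 (v(q) = 2*6 = 12)
(2992 + v(7))/(s(57) + (-1165 - 1*962)) = (2992 + 12)/(2*57² + (-1165 - 1*962)) = 3004/(2*3249 + (-1165 - 962)) = 3004/(6498 - 2127) = 3004/4371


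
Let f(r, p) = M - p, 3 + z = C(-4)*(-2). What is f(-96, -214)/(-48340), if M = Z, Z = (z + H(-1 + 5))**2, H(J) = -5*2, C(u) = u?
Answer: -239/48340 ≈ -0.0049441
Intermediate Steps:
H(J) = -10
z = 5 (z = -3 - 4*(-2) = -3 + 8 = 5)
Z = 25 (Z = (5 - 10)**2 = (-5)**2 = 25)
M = 25
f(r, p) = 25 - p
f(-96, -214)/(-48340) = (25 - 1*(-214))/(-48340) = (25 + 214)*(-1/48340) = 239*(-1/48340) = -239/48340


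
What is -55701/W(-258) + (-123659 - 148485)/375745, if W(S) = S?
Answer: 6953053031/32314070 ≈ 215.17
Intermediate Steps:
-55701/W(-258) + (-123659 - 148485)/375745 = -55701/(-258) + (-123659 - 148485)/375745 = -55701*(-1/258) - 272144*1/375745 = 18567/86 - 272144/375745 = 6953053031/32314070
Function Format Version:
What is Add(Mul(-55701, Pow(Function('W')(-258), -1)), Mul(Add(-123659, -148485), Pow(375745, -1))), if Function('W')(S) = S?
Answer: Rational(6953053031, 32314070) ≈ 215.17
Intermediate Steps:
Add(Mul(-55701, Pow(Function('W')(-258), -1)), Mul(Add(-123659, -148485), Pow(375745, -1))) = Add(Mul(-55701, Pow(-258, -1)), Mul(Add(-123659, -148485), Pow(375745, -1))) = Add(Mul(-55701, Rational(-1, 258)), Mul(-272144, Rational(1, 375745))) = Add(Rational(18567, 86), Rational(-272144, 375745)) = Rational(6953053031, 32314070)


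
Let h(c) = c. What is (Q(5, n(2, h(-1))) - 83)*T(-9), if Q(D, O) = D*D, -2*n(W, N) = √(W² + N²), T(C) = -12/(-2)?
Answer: -348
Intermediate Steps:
T(C) = 6 (T(C) = -12*(-½) = 6)
n(W, N) = -√(N² + W²)/2 (n(W, N) = -√(W² + N²)/2 = -√(N² + W²)/2)
Q(D, O) = D²
(Q(5, n(2, h(-1))) - 83)*T(-9) = (5² - 83)*6 = (25 - 83)*6 = -58*6 = -348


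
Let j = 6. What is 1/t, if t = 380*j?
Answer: 1/2280 ≈ 0.00043860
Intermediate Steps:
t = 2280 (t = 380*6 = 2280)
1/t = 1/2280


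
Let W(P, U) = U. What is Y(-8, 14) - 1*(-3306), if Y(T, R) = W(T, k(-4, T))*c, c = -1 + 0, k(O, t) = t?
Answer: 3314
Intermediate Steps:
c = -1
Y(T, R) = -T (Y(T, R) = T*(-1) = -T)
Y(-8, 14) - 1*(-3306) = -1*(-8) - 1*(-3306) = 8 + 3306 = 3314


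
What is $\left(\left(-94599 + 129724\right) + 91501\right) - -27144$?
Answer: $153770$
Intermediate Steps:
$\left(\left(-94599 + 129724\right) + 91501\right) - -27144 = \left(35125 + 91501\right) + 27144 = 126626 + 27144 = 153770$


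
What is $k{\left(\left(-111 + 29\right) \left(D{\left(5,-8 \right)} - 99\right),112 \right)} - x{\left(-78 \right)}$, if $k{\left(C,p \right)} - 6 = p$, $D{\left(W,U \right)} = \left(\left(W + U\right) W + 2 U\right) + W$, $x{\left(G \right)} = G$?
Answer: $196$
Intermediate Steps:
$D{\left(W,U \right)} = W + 2 U + W \left(U + W\right)$ ($D{\left(W,U \right)} = \left(\left(U + W\right) W + 2 U\right) + W = \left(W \left(U + W\right) + 2 U\right) + W = \left(2 U + W \left(U + W\right)\right) + W = W + 2 U + W \left(U + W\right)$)
$k{\left(C,p \right)} = 6 + p$
$k{\left(\left(-111 + 29\right) \left(D{\left(5,-8 \right)} - 99\right),112 \right)} - x{\left(-78 \right)} = \left(6 + 112\right) - -78 = 118 + 78 = 196$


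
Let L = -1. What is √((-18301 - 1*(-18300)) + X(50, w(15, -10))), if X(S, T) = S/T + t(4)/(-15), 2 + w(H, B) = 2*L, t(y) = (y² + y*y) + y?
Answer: I*√1590/10 ≈ 3.9875*I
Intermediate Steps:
t(y) = y + 2*y² (t(y) = (y² + y²) + y = 2*y² + y = y + 2*y²)
w(H, B) = -4 (w(H, B) = -2 + 2*(-1) = -2 - 2 = -4)
X(S, T) = -12/5 + S/T (X(S, T) = S/T + (4*(1 + 2*4))/(-15) = S/T + (4*(1 + 8))*(-1/15) = S/T + (4*9)*(-1/15) = S/T + 36*(-1/15) = S/T - 12/5 = -12/5 + S/T)
√((-18301 - 1*(-18300)) + X(50, w(15, -10))) = √((-18301 - 1*(-18300)) + (-12/5 + 50/(-4))) = √((-18301 + 18300) + (-12/5 + 50*(-¼))) = √(-1 + (-12/5 - 25/2)) = √(-1 - 149/10) = √(-159/10) = I*√1590/10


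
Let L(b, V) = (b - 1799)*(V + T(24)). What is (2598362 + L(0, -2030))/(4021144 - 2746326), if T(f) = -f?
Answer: 3146754/637409 ≈ 4.9368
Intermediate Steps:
L(b, V) = (-1799 + b)*(-24 + V) (L(b, V) = (b - 1799)*(V - 1*24) = (-1799 + b)*(V - 24) = (-1799 + b)*(-24 + V))
(2598362 + L(0, -2030))/(4021144 - 2746326) = (2598362 + (43176 - 1799*(-2030) - 24*0 - 2030*0))/(4021144 - 2746326) = (2598362 + (43176 + 3651970 + 0 + 0))/1274818 = (2598362 + 3695146)*(1/1274818) = 6293508*(1/1274818) = 3146754/637409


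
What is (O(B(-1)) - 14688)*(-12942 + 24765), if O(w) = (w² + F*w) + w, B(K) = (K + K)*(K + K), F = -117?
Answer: -178952928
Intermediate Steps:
B(K) = 4*K² (B(K) = (2*K)*(2*K) = 4*K²)
O(w) = w² - 116*w (O(w) = (w² - 117*w) + w = w² - 116*w)
(O(B(-1)) - 14688)*(-12942 + 24765) = ((4*(-1)²)*(-116 + 4*(-1)²) - 14688)*(-12942 + 24765) = ((4*1)*(-116 + 4*1) - 14688)*11823 = (4*(-116 + 4) - 14688)*11823 = (4*(-112) - 14688)*11823 = (-448 - 14688)*11823 = -15136*11823 = -178952928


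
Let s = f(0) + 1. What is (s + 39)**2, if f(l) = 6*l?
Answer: 1600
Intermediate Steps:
s = 1 (s = 6*0 + 1 = 0 + 1 = 1)
(s + 39)**2 = (1 + 39)**2 = 40**2 = 1600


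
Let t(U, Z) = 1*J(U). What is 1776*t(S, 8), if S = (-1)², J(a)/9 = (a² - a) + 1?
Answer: 15984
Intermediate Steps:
J(a) = 9 - 9*a + 9*a² (J(a) = 9*((a² - a) + 1) = 9*(1 + a² - a) = 9 - 9*a + 9*a²)
S = 1
t(U, Z) = 9 - 9*U + 9*U² (t(U, Z) = 1*(9 - 9*U + 9*U²) = 9 - 9*U + 9*U²)
1776*t(S, 8) = 1776*(9 - 9*1 + 9*1²) = 1776*(9 - 9 + 9*1) = 1776*(9 - 9 + 9) = 1776*9 = 15984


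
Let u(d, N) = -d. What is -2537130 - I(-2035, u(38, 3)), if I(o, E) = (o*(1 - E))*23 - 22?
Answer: -711713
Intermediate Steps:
I(o, E) = -22 + 23*o*(1 - E) (I(o, E) = 23*o*(1 - E) - 22 = -22 + 23*o*(1 - E))
-2537130 - I(-2035, u(38, 3)) = -2537130 - (-22 + 23*(-2035) - 23*(-1*38)*(-2035)) = -2537130 - (-22 - 46805 - 23*(-38)*(-2035)) = -2537130 - (-22 - 46805 - 1778590) = -2537130 - 1*(-1825417) = -2537130 + 1825417 = -711713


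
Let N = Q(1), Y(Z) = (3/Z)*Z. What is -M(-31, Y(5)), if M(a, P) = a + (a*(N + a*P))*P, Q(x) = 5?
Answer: -8153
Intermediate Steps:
Y(Z) = 3
N = 5
M(a, P) = a + P*a*(5 + P*a) (M(a, P) = a + (a*(5 + a*P))*P = a + (a*(5 + P*a))*P = a + P*a*(5 + P*a))
-M(-31, Y(5)) = -(-31)*(1 + 5*3 - 31*3²) = -(-31)*(1 + 15 - 31*9) = -(-31)*(1 + 15 - 279) = -(-31)*(-263) = -1*8153 = -8153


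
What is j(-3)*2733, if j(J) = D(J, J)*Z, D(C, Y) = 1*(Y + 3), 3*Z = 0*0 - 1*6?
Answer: 0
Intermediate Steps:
Z = -2 (Z = (0*0 - 1*6)/3 = (0 - 6)/3 = (⅓)*(-6) = -2)
D(C, Y) = 3 + Y (D(C, Y) = 1*(3 + Y) = 3 + Y)
j(J) = -6 - 2*J (j(J) = (3 + J)*(-2) = -6 - 2*J)
j(-3)*2733 = (-6 - 2*(-3))*2733 = (-6 + 6)*2733 = 0*2733 = 0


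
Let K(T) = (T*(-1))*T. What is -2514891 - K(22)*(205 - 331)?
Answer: -2575875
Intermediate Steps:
K(T) = -T² (K(T) = (-T)*T = -T²)
-2514891 - K(22)*(205 - 331) = -2514891 - (-1*22²)*(205 - 331) = -2514891 - (-1*484)*(-126) = -2514891 - (-484)*(-126) = -2514891 - 1*60984 = -2514891 - 60984 = -2575875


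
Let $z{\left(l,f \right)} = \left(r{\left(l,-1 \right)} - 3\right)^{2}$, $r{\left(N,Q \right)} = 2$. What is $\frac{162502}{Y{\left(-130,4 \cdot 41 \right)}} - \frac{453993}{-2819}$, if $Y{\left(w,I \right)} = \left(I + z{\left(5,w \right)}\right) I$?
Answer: $\frac{6371571859}{38141070} \approx 167.05$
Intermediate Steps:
$z{\left(l,f \right)} = 1$ ($z{\left(l,f \right)} = \left(2 - 3\right)^{2} = \left(-1\right)^{2} = 1$)
$Y{\left(w,I \right)} = I \left(1 + I\right)$ ($Y{\left(w,I \right)} = \left(I + 1\right) I = \left(1 + I\right) I = I \left(1 + I\right)$)
$\frac{162502}{Y{\left(-130,4 \cdot 41 \right)}} - \frac{453993}{-2819} = \frac{162502}{4 \cdot 41 \left(1 + 4 \cdot 41\right)} - \frac{453993}{-2819} = \frac{162502}{164 \left(1 + 164\right)} - - \frac{453993}{2819} = \frac{162502}{164 \cdot 165} + \frac{453993}{2819} = \frac{162502}{27060} + \frac{453993}{2819} = 162502 \cdot \frac{1}{27060} + \frac{453993}{2819} = \frac{81251}{13530} + \frac{453993}{2819} = \frac{6371571859}{38141070}$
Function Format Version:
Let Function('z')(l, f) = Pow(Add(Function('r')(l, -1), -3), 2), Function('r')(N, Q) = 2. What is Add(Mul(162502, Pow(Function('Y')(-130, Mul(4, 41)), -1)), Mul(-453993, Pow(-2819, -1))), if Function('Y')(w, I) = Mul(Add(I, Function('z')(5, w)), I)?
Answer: Rational(6371571859, 38141070) ≈ 167.05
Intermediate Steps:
Function('z')(l, f) = 1 (Function('z')(l, f) = Pow(Add(2, -3), 2) = Pow(-1, 2) = 1)
Function('Y')(w, I) = Mul(I, Add(1, I)) (Function('Y')(w, I) = Mul(Add(I, 1), I) = Mul(Add(1, I), I) = Mul(I, Add(1, I)))
Add(Mul(162502, Pow(Function('Y')(-130, Mul(4, 41)), -1)), Mul(-453993, Pow(-2819, -1))) = Add(Mul(162502, Pow(Mul(Mul(4, 41), Add(1, Mul(4, 41))), -1)), Mul(-453993, Pow(-2819, -1))) = Add(Mul(162502, Pow(Mul(164, Add(1, 164)), -1)), Mul(-453993, Rational(-1, 2819))) = Add(Mul(162502, Pow(Mul(164, 165), -1)), Rational(453993, 2819)) = Add(Mul(162502, Pow(27060, -1)), Rational(453993, 2819)) = Add(Mul(162502, Rational(1, 27060)), Rational(453993, 2819)) = Add(Rational(81251, 13530), Rational(453993, 2819)) = Rational(6371571859, 38141070)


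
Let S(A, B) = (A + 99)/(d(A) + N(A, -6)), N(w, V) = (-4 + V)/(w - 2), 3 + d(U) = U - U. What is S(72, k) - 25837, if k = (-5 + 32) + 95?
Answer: -569611/22 ≈ -25891.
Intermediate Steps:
d(U) = -3 (d(U) = -3 + (U - U) = -3 + 0 = -3)
k = 122 (k = 27 + 95 = 122)
N(w, V) = (-4 + V)/(-2 + w)
S(A, B) = (99 + A)/(-3 - 10/(-2 + A)) (S(A, B) = (A + 99)/(-3 + (-4 - 6)/(-2 + A)) = (99 + A)/(-3 - 10/(-2 + A)))
S(72, k) - 25837 = -(-2 + 72)*(99 + 72)/(4 + 3*72) - 25837 = -1*70*171/(4 + 216) - 25837 = -1*70*171/220 - 25837 = -1*1/220*70*171 - 25837 = -1197/22 - 25837 = -569611/22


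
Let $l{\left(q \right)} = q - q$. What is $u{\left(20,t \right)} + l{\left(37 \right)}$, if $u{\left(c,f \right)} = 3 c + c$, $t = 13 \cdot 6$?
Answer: $80$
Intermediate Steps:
$l{\left(q \right)} = 0$
$t = 78$
$u{\left(c,f \right)} = 4 c$
$u{\left(20,t \right)} + l{\left(37 \right)} = 4 \cdot 20 + 0 = 80 + 0 = 80$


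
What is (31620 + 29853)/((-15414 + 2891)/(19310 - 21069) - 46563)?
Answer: -108131007/81891794 ≈ -1.3204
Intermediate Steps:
(31620 + 29853)/((-15414 + 2891)/(19310 - 21069) - 46563) = 61473/(-12523/(-1759) - 46563) = 61473/(-12523*(-1/1759) - 46563) = 61473/(12523/1759 - 46563) = 61473/(-81891794/1759) = 61473*(-1759/81891794) = -108131007/81891794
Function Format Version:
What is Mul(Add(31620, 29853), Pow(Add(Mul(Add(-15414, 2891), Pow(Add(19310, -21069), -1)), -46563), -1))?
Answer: Rational(-108131007, 81891794) ≈ -1.3204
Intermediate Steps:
Mul(Add(31620, 29853), Pow(Add(Mul(Add(-15414, 2891), Pow(Add(19310, -21069), -1)), -46563), -1)) = Mul(61473, Pow(Add(Mul(-12523, Pow(-1759, -1)), -46563), -1)) = Mul(61473, Pow(Add(Mul(-12523, Rational(-1, 1759)), -46563), -1)) = Mul(61473, Pow(Add(Rational(12523, 1759), -46563), -1)) = Mul(61473, Pow(Rational(-81891794, 1759), -1)) = Mul(61473, Rational(-1759, 81891794)) = Rational(-108131007, 81891794)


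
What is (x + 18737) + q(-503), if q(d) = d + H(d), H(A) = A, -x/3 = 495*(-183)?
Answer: 289486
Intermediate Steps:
x = 271755 (x = -1485*(-183) = -3*(-90585) = 271755)
q(d) = 2*d (q(d) = d + d = 2*d)
(x + 18737) + q(-503) = (271755 + 18737) + 2*(-503) = 290492 - 1006 = 289486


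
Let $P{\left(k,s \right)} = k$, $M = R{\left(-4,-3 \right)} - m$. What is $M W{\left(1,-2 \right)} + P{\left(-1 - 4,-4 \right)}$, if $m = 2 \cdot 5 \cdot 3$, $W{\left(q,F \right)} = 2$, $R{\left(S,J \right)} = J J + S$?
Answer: $-55$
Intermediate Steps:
$R{\left(S,J \right)} = S + J^{2}$ ($R{\left(S,J \right)} = J^{2} + S = S + J^{2}$)
$m = 30$ ($m = 10 \cdot 3 = 30$)
$M = -25$ ($M = \left(-4 + \left(-3\right)^{2}\right) - 30 = \left(-4 + 9\right) - 30 = 5 - 30 = -25$)
$M W{\left(1,-2 \right)} + P{\left(-1 - 4,-4 \right)} = \left(-25\right) 2 - 5 = -50 - 5 = -55$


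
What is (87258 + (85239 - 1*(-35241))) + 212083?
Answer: 419821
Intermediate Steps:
(87258 + (85239 - 1*(-35241))) + 212083 = (87258 + (85239 + 35241)) + 212083 = (87258 + 120480) + 212083 = 207738 + 212083 = 419821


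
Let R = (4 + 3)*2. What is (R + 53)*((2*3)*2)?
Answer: 804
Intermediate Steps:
R = 14 (R = 7*2 = 14)
(R + 53)*((2*3)*2) = (14 + 53)*((2*3)*2) = 67*(6*2) = 67*12 = 804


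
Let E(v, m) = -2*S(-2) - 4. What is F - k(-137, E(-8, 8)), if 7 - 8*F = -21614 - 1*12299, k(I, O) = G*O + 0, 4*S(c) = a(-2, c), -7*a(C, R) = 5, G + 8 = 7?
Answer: 59309/14 ≈ 4236.4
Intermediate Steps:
G = -1 (G = -8 + 7 = -1)
a(C, R) = -5/7 (a(C, R) = -⅐*5 = -5/7)
S(c) = -5/28 (S(c) = (¼)*(-5/7) = -5/28)
E(v, m) = -51/14 (E(v, m) = -2*(-5/28) - 4 = 5/14 - 4 = -51/14)
k(I, O) = -O (k(I, O) = -O + 0 = -O)
F = 4240 (F = 7/8 - (-21614 - 1*12299)/8 = 7/8 - (-21614 - 12299)/8 = 7/8 - ⅛*(-33913) = 7/8 + 33913/8 = 4240)
F - k(-137, E(-8, 8)) = 4240 - (-1)*(-51)/14 = 4240 - 1*51/14 = 4240 - 51/14 = 59309/14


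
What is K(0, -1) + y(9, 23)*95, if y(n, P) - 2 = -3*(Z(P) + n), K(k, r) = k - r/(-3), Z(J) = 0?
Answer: -7126/3 ≈ -2375.3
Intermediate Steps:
K(k, r) = k + r/3 (K(k, r) = k - r*(-1)/3 = k - (-1)*r/3 = k + r/3)
y(n, P) = 2 - 3*n (y(n, P) = 2 - 3*(0 + n) = 2 - 3*n)
K(0, -1) + y(9, 23)*95 = (0 + (⅓)*(-1)) + (2 - 3*9)*95 = (0 - ⅓) + (2 - 27)*95 = -⅓ - 25*95 = -⅓ - 2375 = -7126/3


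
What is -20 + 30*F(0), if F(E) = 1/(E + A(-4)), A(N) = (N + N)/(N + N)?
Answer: 10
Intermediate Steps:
A(N) = 1 (A(N) = (2*N)/((2*N)) = (2*N)*(1/(2*N)) = 1)
F(E) = 1/(1 + E) (F(E) = 1/(E + 1) = 1/(1 + E))
-20 + 30*F(0) = -20 + 30/(1 + 0) = -20 + 30/1 = -20 + 30*1 = -20 + 30 = 10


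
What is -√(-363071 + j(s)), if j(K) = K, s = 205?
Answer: -I*√362866 ≈ -602.38*I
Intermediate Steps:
-√(-363071 + j(s)) = -√(-363071 + 205) = -√(-362866) = -I*√362866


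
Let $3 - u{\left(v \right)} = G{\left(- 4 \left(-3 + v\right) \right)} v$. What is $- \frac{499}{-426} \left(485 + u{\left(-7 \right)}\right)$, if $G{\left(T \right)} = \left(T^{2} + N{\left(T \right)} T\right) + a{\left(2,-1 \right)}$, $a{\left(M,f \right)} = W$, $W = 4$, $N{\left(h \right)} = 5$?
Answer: $\frac{1090814}{71} \approx 15364.0$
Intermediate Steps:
$a{\left(M,f \right)} = 4$
$G{\left(T \right)} = 4 + T^{2} + 5 T$ ($G{\left(T \right)} = \left(T^{2} + 5 T\right) + 4 = 4 + T^{2} + 5 T$)
$u{\left(v \right)} = 3 - v \left(64 + \left(12 - 4 v\right)^{2} - 20 v\right)$ ($u{\left(v \right)} = 3 - \left(4 + \left(- 4 \left(-3 + v\right)\right)^{2} + 5 \left(- 4 \left(-3 + v\right)\right)\right) v = 3 - \left(4 + \left(12 - 4 v\right)^{2} + 5 \left(12 - 4 v\right)\right) v = 3 - \left(4 + \left(12 - 4 v\right)^{2} - \left(-60 + 20 v\right)\right) v = 3 - \left(64 + \left(12 - 4 v\right)^{2} - 20 v\right) v = 3 - v \left(64 + \left(12 - 4 v\right)^{2} - 20 v\right)$)
$- \frac{499}{-426} \left(485 + u{\left(-7 \right)}\right) = - \frac{499}{-426} \left(485 + \left(3 - -1456 - 16 \left(-7\right)^{3} + 116 \left(-7\right)^{2}\right)\right) = \left(-499\right) \left(- \frac{1}{426}\right) \left(485 + \left(3 + 1456 - -5488 + 116 \cdot 49\right)\right) = \frac{499 \left(485 + \left(3 + 1456 + 5488 + 5684\right)\right)}{426} = \frac{499 \left(485 + 12631\right)}{426} = \frac{499}{426} \cdot 13116 = \frac{1090814}{71}$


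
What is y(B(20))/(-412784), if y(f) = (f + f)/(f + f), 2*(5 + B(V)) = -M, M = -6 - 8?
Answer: -1/412784 ≈ -2.4226e-6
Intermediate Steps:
M = -14
B(V) = 2 (B(V) = -5 + (-1*(-14))/2 = -5 + (½)*14 = -5 + 7 = 2)
y(f) = 1 (y(f) = (2*f)/((2*f)) = (2*f)*(1/(2*f)) = 1)
y(B(20))/(-412784) = 1/(-412784) = 1*(-1/412784) = -1/412784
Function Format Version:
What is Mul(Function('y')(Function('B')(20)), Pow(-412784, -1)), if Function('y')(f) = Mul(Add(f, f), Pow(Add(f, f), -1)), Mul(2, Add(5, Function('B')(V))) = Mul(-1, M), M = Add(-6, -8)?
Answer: Rational(-1, 412784) ≈ -2.4226e-6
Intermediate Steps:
M = -14
Function('B')(V) = 2 (Function('B')(V) = Add(-5, Mul(Rational(1, 2), Mul(-1, -14))) = Add(-5, Mul(Rational(1, 2), 14)) = Add(-5, 7) = 2)
Function('y')(f) = 1 (Function('y')(f) = Mul(Mul(2, f), Pow(Mul(2, f), -1)) = Mul(Mul(2, f), Mul(Rational(1, 2), Pow(f, -1))) = 1)
Mul(Function('y')(Function('B')(20)), Pow(-412784, -1)) = Mul(1, Pow(-412784, -1)) = Mul(1, Rational(-1, 412784)) = Rational(-1, 412784)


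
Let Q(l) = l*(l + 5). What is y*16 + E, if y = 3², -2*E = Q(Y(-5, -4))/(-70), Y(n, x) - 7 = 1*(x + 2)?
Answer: 2021/14 ≈ 144.36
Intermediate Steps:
Y(n, x) = 9 + x (Y(n, x) = 7 + 1*(x + 2) = 7 + 1*(2 + x) = 7 + (2 + x) = 9 + x)
Q(l) = l*(5 + l)
E = 5/14 (E = -(9 - 4)*(5 + (9 - 4))/(2*(-70)) = -5*(5 + 5)*(-1)/(2*70) = -5*10*(-1)/(2*70) = -25*(-1)/70 = -½*(-5/7) = 5/14 ≈ 0.35714)
y = 9
y*16 + E = 9*16 + 5/14 = 144 + 5/14 = 2021/14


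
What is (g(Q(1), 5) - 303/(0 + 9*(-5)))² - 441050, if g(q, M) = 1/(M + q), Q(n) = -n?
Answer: -1587604439/3600 ≈ -4.4100e+5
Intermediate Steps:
(g(Q(1), 5) - 303/(0 + 9*(-5)))² - 441050 = (1/(5 - 1*1) - 303/(0 + 9*(-5)))² - 441050 = (1/(5 - 1) - 303/(0 - 45))² - 441050 = (1/4 - 303/(-45))² - 441050 = (¼ - 303*(-1/45))² - 441050 = (¼ + 101/15)² - 441050 = (419/60)² - 441050 = 175561/3600 - 441050 = -1587604439/3600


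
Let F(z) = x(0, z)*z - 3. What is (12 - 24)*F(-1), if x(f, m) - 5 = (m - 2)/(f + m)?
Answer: 132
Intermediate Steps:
x(f, m) = 5 + (-2 + m)/(f + m) (x(f, m) = 5 + (m - 2)/(f + m) = 5 + (-2 + m)/(f + m))
F(z) = -5 + 6*z (F(z) = ((-2 + 5*0 + 6*z)/(0 + z))*z - 3 = ((-2 + 0 + 6*z)/z)*z - 3 = ((-2 + 6*z)/z)*z - 3 = (-2 + 6*z) - 3 = -5 + 6*z)
(12 - 24)*F(-1) = (12 - 24)*(-5 + 6*(-1)) = -12*(-5 - 6) = -12*(-11) = 132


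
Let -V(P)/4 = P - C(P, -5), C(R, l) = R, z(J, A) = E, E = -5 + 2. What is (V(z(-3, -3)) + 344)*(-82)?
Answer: -28208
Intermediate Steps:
E = -3
z(J, A) = -3
V(P) = 0 (V(P) = -4*(P - P) = -4*0 = 0)
(V(z(-3, -3)) + 344)*(-82) = (0 + 344)*(-82) = 344*(-82) = -28208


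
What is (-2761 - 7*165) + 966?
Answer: -2950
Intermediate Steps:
(-2761 - 7*165) + 966 = (-2761 - 1155) + 966 = -3916 + 966 = -2950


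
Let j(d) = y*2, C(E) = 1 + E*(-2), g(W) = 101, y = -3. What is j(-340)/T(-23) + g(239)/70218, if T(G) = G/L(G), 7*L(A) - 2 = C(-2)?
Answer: 423631/1615014 ≈ 0.26231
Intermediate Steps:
C(E) = 1 - 2*E
L(A) = 1 (L(A) = 2/7 + (1 - 2*(-2))/7 = 2/7 + (1 + 4)/7 = 2/7 + (⅐)*5 = 2/7 + 5/7 = 1)
j(d) = -6 (j(d) = -3*2 = -6)
T(G) = G (T(G) = G/1 = G*1 = G)
j(-340)/T(-23) + g(239)/70218 = -6/(-23) + 101/70218 = -6*(-1/23) + 101*(1/70218) = 6/23 + 101/70218 = 423631/1615014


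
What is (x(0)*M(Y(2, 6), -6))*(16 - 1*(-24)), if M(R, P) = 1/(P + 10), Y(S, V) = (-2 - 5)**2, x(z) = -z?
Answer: 0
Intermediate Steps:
Y(S, V) = 49 (Y(S, V) = (-7)**2 = 49)
M(R, P) = 1/(10 + P)
(x(0)*M(Y(2, 6), -6))*(16 - 1*(-24)) = ((-1*0)/(10 - 6))*(16 - 1*(-24)) = (0/4)*(16 + 24) = (0*(1/4))*40 = 0*40 = 0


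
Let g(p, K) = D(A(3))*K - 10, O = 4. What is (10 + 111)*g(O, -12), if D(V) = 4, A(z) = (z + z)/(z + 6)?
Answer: -7018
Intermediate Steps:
A(z) = 2*z/(6 + z) (A(z) = (2*z)/(6 + z) = 2*z/(6 + z))
g(p, K) = -10 + 4*K (g(p, K) = 4*K - 10 = -10 + 4*K)
(10 + 111)*g(O, -12) = (10 + 111)*(-10 + 4*(-12)) = 121*(-10 - 48) = 121*(-58) = -7018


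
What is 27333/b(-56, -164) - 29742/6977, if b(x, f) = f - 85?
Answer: -66036033/579091 ≈ -114.03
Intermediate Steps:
b(x, f) = -85 + f
27333/b(-56, -164) - 29742/6977 = 27333/(-85 - 164) - 29742/6977 = 27333/(-249) - 29742*1/6977 = 27333*(-1/249) - 29742/6977 = -9111/83 - 29742/6977 = -66036033/579091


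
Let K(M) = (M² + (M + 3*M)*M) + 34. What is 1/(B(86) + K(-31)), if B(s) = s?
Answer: 1/4925 ≈ 0.00020305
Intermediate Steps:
K(M) = 34 + 5*M² (K(M) = (M² + (4*M)*M) + 34 = (M² + 4*M²) + 34 = 5*M² + 34 = 34 + 5*M²)
1/(B(86) + K(-31)) = 1/(86 + (34 + 5*(-31)²)) = 1/(86 + (34 + 5*961)) = 1/(86 + (34 + 4805)) = 1/(86 + 4839) = 1/4925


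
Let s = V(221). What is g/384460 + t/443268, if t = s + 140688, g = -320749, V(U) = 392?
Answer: -21984537733/42604703820 ≈ -0.51601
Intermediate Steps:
s = 392
t = 141080 (t = 392 + 140688 = 141080)
g/384460 + t/443268 = -320749/384460 + 141080/443268 = -320749*1/384460 + 141080*(1/443268) = -320749/384460 + 35270/110817 = -21984537733/42604703820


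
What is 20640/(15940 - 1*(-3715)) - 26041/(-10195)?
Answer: 144452131/40076545 ≈ 3.6044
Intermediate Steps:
20640/(15940 - 1*(-3715)) - 26041/(-10195) = 20640/(15940 + 3715) - 26041*(-1/10195) = 20640/19655 + 26041/10195 = 20640*(1/19655) + 26041/10195 = 4128/3931 + 26041/10195 = 144452131/40076545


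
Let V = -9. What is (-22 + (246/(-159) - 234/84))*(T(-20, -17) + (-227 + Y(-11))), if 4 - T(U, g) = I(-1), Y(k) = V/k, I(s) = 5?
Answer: 6975423/1166 ≈ 5982.4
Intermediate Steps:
Y(k) = -9/k
T(U, g) = -1 (T(U, g) = 4 - 1*5 = 4 - 5 = -1)
(-22 + (246/(-159) - 234/84))*(T(-20, -17) + (-227 + Y(-11))) = (-22 + (246/(-159) - 234/84))*(-1 + (-227 - 9/(-11))) = (-22 + (246*(-1/159) - 234*1/84))*(-1 + (-227 - 9*(-1/11))) = (-22 + (-82/53 - 39/14))*(-1 + (-227 + 9/11)) = (-22 - 3215/742)*(-1 - 2488/11) = -19539/742*(-2499/11) = 6975423/1166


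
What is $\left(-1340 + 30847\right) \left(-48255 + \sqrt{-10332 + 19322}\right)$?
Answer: $-1423860285 + 29507 \sqrt{8990} \approx -1.4211 \cdot 10^{9}$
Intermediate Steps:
$\left(-1340 + 30847\right) \left(-48255 + \sqrt{-10332 + 19322}\right) = 29507 \left(-48255 + \sqrt{8990}\right) = -1423860285 + 29507 \sqrt{8990}$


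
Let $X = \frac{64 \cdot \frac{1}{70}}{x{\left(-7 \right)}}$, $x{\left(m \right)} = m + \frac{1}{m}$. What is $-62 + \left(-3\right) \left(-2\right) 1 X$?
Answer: $- \frac{7846}{125} \approx -62.768$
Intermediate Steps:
$X = - \frac{16}{125}$ ($X = \frac{64 \cdot \frac{1}{70}}{-7 + \frac{1}{-7}} = \frac{64 \cdot \frac{1}{70}}{-7 - \frac{1}{7}} = \frac{32}{35 \left(- \frac{50}{7}\right)} = \frac{32}{35} \left(- \frac{7}{50}\right) = - \frac{16}{125} \approx -0.128$)
$-62 + \left(-3\right) \left(-2\right) 1 X = -62 + \left(-3\right) \left(-2\right) 1 \left(- \frac{16}{125}\right) = -62 + 6 \cdot 1 \left(- \frac{16}{125}\right) = -62 + 6 \left(- \frac{16}{125}\right) = -62 - \frac{96}{125} = - \frac{7846}{125}$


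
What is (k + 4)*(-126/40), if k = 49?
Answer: -3339/20 ≈ -166.95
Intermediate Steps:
(k + 4)*(-126/40) = (49 + 4)*(-126/40) = 53*(-126*1/40) = 53*(-63/20) = -3339/20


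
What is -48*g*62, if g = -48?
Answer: 142848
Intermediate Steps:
-48*g*62 = -48*(-48)*62 = 2304*62 = 142848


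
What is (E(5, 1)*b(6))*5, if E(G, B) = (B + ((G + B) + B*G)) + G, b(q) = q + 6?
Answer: 1020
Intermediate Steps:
b(q) = 6 + q
E(G, B) = 2*B + 2*G + B*G (E(G, B) = (B + ((B + G) + B*G)) + G = (B + (B + G + B*G)) + G = (G + 2*B + B*G) + G = 2*B + 2*G + B*G)
(E(5, 1)*b(6))*5 = ((2*1 + 2*5 + 1*5)*(6 + 6))*5 = ((2 + 10 + 5)*12)*5 = (17*12)*5 = 204*5 = 1020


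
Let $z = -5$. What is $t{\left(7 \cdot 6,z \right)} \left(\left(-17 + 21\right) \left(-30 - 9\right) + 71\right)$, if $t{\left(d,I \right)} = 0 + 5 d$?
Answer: $-17850$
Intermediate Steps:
$t{\left(d,I \right)} = 5 d$
$t{\left(7 \cdot 6,z \right)} \left(\left(-17 + 21\right) \left(-30 - 9\right) + 71\right) = 5 \cdot 7 \cdot 6 \left(\left(-17 + 21\right) \left(-30 - 9\right) + 71\right) = 5 \cdot 42 \left(4 \left(-39\right) + 71\right) = 210 \left(-156 + 71\right) = 210 \left(-85\right) = -17850$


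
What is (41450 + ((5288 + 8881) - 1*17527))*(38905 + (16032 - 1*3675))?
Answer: 1952672104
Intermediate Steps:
(41450 + ((5288 + 8881) - 1*17527))*(38905 + (16032 - 1*3675)) = (41450 + (14169 - 17527))*(38905 + (16032 - 3675)) = (41450 - 3358)*(38905 + 12357) = 38092*51262 = 1952672104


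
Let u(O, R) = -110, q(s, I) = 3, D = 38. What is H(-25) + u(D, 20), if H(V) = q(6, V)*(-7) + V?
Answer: -156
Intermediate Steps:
H(V) = -21 + V (H(V) = 3*(-7) + V = -21 + V)
H(-25) + u(D, 20) = (-21 - 25) - 110 = -46 - 110 = -156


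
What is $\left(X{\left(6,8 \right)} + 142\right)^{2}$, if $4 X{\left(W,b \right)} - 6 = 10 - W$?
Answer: $\frac{83521}{4} \approx 20880.0$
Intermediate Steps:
$X{\left(W,b \right)} = 4 - \frac{W}{4}$ ($X{\left(W,b \right)} = \frac{3}{2} + \frac{10 - W}{4} = \frac{3}{2} - \left(- \frac{5}{2} + \frac{W}{4}\right) = 4 - \frac{W}{4}$)
$\left(X{\left(6,8 \right)} + 142\right)^{2} = \left(\left(4 - \frac{3}{2}\right) + 142\right)^{2} = \left(\frac{5}{2} + 142\right)^{2} = \left(\frac{289}{2}\right)^{2} = \frac{83521}{4}$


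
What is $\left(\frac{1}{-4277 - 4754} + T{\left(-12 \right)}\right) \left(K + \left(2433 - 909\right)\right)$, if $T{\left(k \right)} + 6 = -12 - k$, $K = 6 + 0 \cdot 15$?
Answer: $- \frac{82906110}{9031} \approx -9180.2$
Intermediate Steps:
$K = 6$ ($K = 6 + 0 = 6$)
$T{\left(k \right)} = -18 - k$ ($T{\left(k \right)} = -6 - \left(12 + k\right) = -18 - k$)
$\left(\frac{1}{-4277 - 4754} + T{\left(-12 \right)}\right) \left(K + \left(2433 - 909\right)\right) = \left(\frac{1}{-4277 - 4754} - 6\right) \left(6 + \left(2433 - 909\right)\right) = \left(\frac{1}{-9031} + \left(-18 + 12\right)\right) \left(6 + 1524\right) = \left(- \frac{1}{9031} - 6\right) 1530 = \left(- \frac{54187}{9031}\right) 1530 = - \frac{82906110}{9031}$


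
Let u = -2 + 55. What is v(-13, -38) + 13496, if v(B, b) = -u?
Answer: 13443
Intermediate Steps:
u = 53
v(B, b) = -53 (v(B, b) = -1*53 = -53)
v(-13, -38) + 13496 = -53 + 13496 = 13443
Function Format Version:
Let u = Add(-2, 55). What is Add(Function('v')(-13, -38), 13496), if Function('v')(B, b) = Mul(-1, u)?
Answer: 13443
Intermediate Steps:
u = 53
Function('v')(B, b) = -53 (Function('v')(B, b) = Mul(-1, 53) = -53)
Add(Function('v')(-13, -38), 13496) = Add(-53, 13496) = 13443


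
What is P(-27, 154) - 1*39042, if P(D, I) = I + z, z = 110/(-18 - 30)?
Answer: -933367/24 ≈ -38890.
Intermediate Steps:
z = -55/24 (z = 110/(-48) = 110*(-1/48) = -55/24 ≈ -2.2917)
P(D, I) = -55/24 + I (P(D, I) = I - 55/24 = -55/24 + I)
P(-27, 154) - 1*39042 = (-55/24 + 154) - 1*39042 = 3641/24 - 39042 = -933367/24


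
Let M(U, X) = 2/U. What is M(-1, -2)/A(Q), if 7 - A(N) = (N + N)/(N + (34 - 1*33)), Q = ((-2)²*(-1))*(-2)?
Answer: -18/47 ≈ -0.38298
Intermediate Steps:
Q = 8 (Q = (4*(-1))*(-2) = -4*(-2) = 8)
A(N) = 7 - 2*N/(1 + N) (A(N) = 7 - (N + N)/(N + (34 - 1*33)) = 7 - 2*N/(N + (34 - 33)) = 7 - 2*N/(N + 1) = 7 - 2*N/(1 + N))
M(-1, -2)/A(Q) = (2/(-1))/(((7 + 5*8)/(1 + 8))) = (2*(-1))/(((7 + 40)/9)) = -2/((⅑)*47) = -2/(47/9) = (9/47)*(-2) = -18/47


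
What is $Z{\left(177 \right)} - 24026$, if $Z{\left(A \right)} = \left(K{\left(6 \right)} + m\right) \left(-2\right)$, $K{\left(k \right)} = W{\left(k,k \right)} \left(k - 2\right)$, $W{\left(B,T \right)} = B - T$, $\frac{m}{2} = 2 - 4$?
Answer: $-24018$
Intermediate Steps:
$m = -4$ ($m = 2 \left(2 - 4\right) = 2 \left(-2\right) = -4$)
$K{\left(k \right)} = 0$ ($K{\left(k \right)} = \left(k - k\right) \left(k - 2\right) = 0 \left(-2 + k\right) = 0$)
$Z{\left(A \right)} = 8$ ($Z{\left(A \right)} = \left(0 - 4\right) \left(-2\right) = \left(-4\right) \left(-2\right) = 8$)
$Z{\left(177 \right)} - 24026 = 8 - 24026 = -24018$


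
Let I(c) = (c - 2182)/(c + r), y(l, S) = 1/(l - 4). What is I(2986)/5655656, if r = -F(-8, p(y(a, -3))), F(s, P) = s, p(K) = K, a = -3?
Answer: 67/1411086172 ≈ 4.7481e-8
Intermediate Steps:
y(l, S) = 1/(-4 + l)
r = 8 (r = -1*(-8) = 8)
I(c) = (-2182 + c)/(8 + c) (I(c) = (c - 2182)/(c + 8) = (-2182 + c)/(8 + c))
I(2986)/5655656 = ((-2182 + 2986)/(8 + 2986))/5655656 = (804/2994)*(1/5655656) = ((1/2994)*804)*(1/5655656) = (134/499)*(1/5655656) = 67/1411086172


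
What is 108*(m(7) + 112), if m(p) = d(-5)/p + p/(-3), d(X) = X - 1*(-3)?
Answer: 82692/7 ≈ 11813.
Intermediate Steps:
d(X) = 3 + X (d(X) = X + 3 = 3 + X)
m(p) = -2/p - p/3 (m(p) = (3 - 5)/p + p/(-3) = -2/p + p*(-⅓) = -2/p - p/3)
108*(m(7) + 112) = 108*((-2/7 - ⅓*7) + 112) = 108*((-2*⅐ - 7/3) + 112) = 108*((-2/7 - 7/3) + 112) = 108*(-55/21 + 112) = 108*(2297/21) = 82692/7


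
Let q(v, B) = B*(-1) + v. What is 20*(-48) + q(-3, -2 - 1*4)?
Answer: -957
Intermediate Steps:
q(v, B) = v - B (q(v, B) = -B + v = v - B)
20*(-48) + q(-3, -2 - 1*4) = 20*(-48) + (-3 - (-2 - 1*4)) = -960 + (-3 - (-2 - 4)) = -960 + (-3 - 1*(-6)) = -960 + (-3 + 6) = -960 + 3 = -957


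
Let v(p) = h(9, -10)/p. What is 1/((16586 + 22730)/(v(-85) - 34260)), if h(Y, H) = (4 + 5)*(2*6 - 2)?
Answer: -291219/334186 ≈ -0.87143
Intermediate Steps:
h(Y, H) = 90 (h(Y, H) = 9*(12 - 2) = 9*10 = 90)
v(p) = 90/p
1/((16586 + 22730)/(v(-85) - 34260)) = 1/((16586 + 22730)/(90/(-85) - 34260)) = 1/(39316/(90*(-1/85) - 34260)) = 1/(39316/(-18/17 - 34260)) = 1/(39316/(-582438/17)) = 1/(39316*(-17/582438)) = 1/(-334186/291219) = -291219/334186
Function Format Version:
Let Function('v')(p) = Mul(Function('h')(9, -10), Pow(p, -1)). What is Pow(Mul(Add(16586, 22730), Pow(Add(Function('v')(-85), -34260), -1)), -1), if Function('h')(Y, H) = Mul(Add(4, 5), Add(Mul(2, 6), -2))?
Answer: Rational(-291219, 334186) ≈ -0.87143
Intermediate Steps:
Function('h')(Y, H) = 90 (Function('h')(Y, H) = Mul(9, Add(12, -2)) = Mul(9, 10) = 90)
Function('v')(p) = Mul(90, Pow(p, -1))
Pow(Mul(Add(16586, 22730), Pow(Add(Function('v')(-85), -34260), -1)), -1) = Pow(Mul(Add(16586, 22730), Pow(Add(Mul(90, Pow(-85, -1)), -34260), -1)), -1) = Pow(Mul(39316, Pow(Add(Mul(90, Rational(-1, 85)), -34260), -1)), -1) = Pow(Mul(39316, Pow(Add(Rational(-18, 17), -34260), -1)), -1) = Pow(Mul(39316, Pow(Rational(-582438, 17), -1)), -1) = Pow(Mul(39316, Rational(-17, 582438)), -1) = Pow(Rational(-334186, 291219), -1) = Rational(-291219, 334186)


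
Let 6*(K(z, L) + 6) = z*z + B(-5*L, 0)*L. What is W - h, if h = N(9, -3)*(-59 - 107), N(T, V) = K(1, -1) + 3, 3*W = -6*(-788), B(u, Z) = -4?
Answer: 3649/3 ≈ 1216.3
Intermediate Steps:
K(z, L) = -6 - 2*L/3 + z²/6 (K(z, L) = -6 + (z*z - 4*L)/6 = -6 + (z² - 4*L)/6 = -6 + (-2*L/3 + z²/6) = -6 - 2*L/3 + z²/6)
W = 1576 (W = (-6*(-788))/3 = (⅓)*4728 = 1576)
N(T, V) = -13/6 (N(T, V) = (-6 - ⅔*(-1) + (⅙)*1²) + 3 = (-6 + ⅔ + (⅙)*1) + 3 = (-6 + ⅔ + ⅙) + 3 = -31/6 + 3 = -13/6)
h = 1079/3 (h = -13*(-59 - 107)/6 = -13/6*(-166) = 1079/3 ≈ 359.67)
W - h = 1576 - 1*1079/3 = 1576 - 1079/3 = 3649/3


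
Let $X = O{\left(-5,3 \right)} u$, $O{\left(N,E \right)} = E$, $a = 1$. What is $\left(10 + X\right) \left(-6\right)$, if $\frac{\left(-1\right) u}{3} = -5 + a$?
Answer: $-276$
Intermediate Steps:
$u = 12$ ($u = - 3 \left(-5 + 1\right) = \left(-3\right) \left(-4\right) = 12$)
$X = 36$ ($X = 3 \cdot 12 = 36$)
$\left(10 + X\right) \left(-6\right) = \left(10 + 36\right) \left(-6\right) = 46 \left(-6\right) = -276$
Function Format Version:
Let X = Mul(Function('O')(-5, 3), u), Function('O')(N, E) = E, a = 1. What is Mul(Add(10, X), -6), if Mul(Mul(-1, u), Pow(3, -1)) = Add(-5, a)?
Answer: -276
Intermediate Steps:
u = 12 (u = Mul(-3, Add(-5, 1)) = Mul(-3, -4) = 12)
X = 36 (X = Mul(3, 12) = 36)
Mul(Add(10, X), -6) = Mul(Add(10, 36), -6) = Mul(46, -6) = -276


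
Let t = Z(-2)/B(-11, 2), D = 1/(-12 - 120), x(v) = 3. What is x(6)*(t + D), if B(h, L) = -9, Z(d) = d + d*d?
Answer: -91/132 ≈ -0.68939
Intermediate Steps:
Z(d) = d + d²
D = -1/132 (D = 1/(-132) = -1/132 ≈ -0.0075758)
t = -2/9 (t = -2*(1 - 2)/(-9) = -2*(-1)*(-⅑) = 2*(-⅑) = -2/9 ≈ -0.22222)
x(6)*(t + D) = 3*(-2/9 - 1/132) = 3*(-91/396) = -91/132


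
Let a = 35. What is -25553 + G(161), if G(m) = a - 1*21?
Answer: -25539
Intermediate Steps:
G(m) = 14 (G(m) = 35 - 1*21 = 35 - 21 = 14)
-25553 + G(161) = -25553 + 14 = -25539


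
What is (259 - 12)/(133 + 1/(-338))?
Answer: 83486/44953 ≈ 1.8572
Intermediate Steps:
(259 - 12)/(133 + 1/(-338)) = 247/(133 - 1/338) = 247/(44953/338) = 247*(338/44953) = 83486/44953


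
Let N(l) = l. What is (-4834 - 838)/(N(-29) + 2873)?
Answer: -1418/711 ≈ -1.9944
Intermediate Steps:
(-4834 - 838)/(N(-29) + 2873) = (-4834 - 838)/(-29 + 2873) = -5672/2844 = -5672*1/2844 = -1418/711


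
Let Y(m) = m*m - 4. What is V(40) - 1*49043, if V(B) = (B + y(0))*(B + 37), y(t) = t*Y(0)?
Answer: -45963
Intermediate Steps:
Y(m) = -4 + m² (Y(m) = m² - 4 = -4 + m²)
y(t) = -4*t (y(t) = t*(-4 + 0²) = t*(-4 + 0) = t*(-4) = -4*t)
V(B) = B*(37 + B) (V(B) = (B - 4*0)*(B + 37) = (B + 0)*(37 + B) = B*(37 + B))
V(40) - 1*49043 = 40*(37 + 40) - 1*49043 = 40*77 - 49043 = 3080 - 49043 = -45963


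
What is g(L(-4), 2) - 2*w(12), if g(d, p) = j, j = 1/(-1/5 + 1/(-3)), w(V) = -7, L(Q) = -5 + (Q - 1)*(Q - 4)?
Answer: 97/8 ≈ 12.125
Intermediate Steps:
L(Q) = -5 + (-1 + Q)*(-4 + Q)
j = -15/8 (j = 1/(-1*1/5 + 1*(-1/3)) = 1/(-1/5 - 1/3) = 1/(-8/15) = -15/8 ≈ -1.8750)
g(d, p) = -15/8
g(L(-4), 2) - 2*w(12) = -15/8 - 2*(-7) = -15/8 + 14 = 97/8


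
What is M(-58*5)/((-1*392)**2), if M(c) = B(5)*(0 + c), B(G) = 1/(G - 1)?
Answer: -145/307328 ≈ -0.00047181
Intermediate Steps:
B(G) = 1/(-1 + G)
M(c) = c/4 (M(c) = (0 + c)/(-1 + 5) = c/4)
M(-58*5)/((-1*392)**2) = ((-58*5)/4)/((-1*392)**2) = ((1/4)*(-290))/((-392)**2) = -145/2/153664 = -145/2*1/153664 = -145/307328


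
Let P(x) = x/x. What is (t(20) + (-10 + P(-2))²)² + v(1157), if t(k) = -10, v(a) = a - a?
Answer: 5041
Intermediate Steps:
v(a) = 0
P(x) = 1
(t(20) + (-10 + P(-2))²)² + v(1157) = (-10 + (-10 + 1)²)² + 0 = (-10 + (-9)²)² + 0 = (-10 + 81)² + 0 = 71² + 0 = 5041 + 0 = 5041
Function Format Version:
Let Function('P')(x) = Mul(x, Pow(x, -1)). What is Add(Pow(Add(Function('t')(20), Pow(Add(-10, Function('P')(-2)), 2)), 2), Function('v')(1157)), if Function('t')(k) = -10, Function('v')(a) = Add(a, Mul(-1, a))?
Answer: 5041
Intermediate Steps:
Function('v')(a) = 0
Function('P')(x) = 1
Add(Pow(Add(Function('t')(20), Pow(Add(-10, Function('P')(-2)), 2)), 2), Function('v')(1157)) = Add(Pow(Add(-10, Pow(Add(-10, 1), 2)), 2), 0) = Add(Pow(Add(-10, Pow(-9, 2)), 2), 0) = Add(Pow(Add(-10, 81), 2), 0) = Add(Pow(71, 2), 0) = Add(5041, 0) = 5041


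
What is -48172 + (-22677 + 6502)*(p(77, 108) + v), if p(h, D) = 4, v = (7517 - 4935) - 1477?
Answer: -17986247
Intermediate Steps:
v = 1105 (v = 2582 - 1477 = 1105)
-48172 + (-22677 + 6502)*(p(77, 108) + v) = -48172 + (-22677 + 6502)*(4 + 1105) = -48172 - 16175*1109 = -48172 - 17938075 = -17986247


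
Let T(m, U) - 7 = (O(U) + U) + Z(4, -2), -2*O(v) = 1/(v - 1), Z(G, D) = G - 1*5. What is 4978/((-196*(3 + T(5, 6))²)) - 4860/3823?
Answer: -5762718490/4158846727 ≈ -1.3857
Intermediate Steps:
Z(G, D) = -5 + G (Z(G, D) = G - 5 = -5 + G)
O(v) = -1/(2*(-1 + v)) (O(v) = -1/(2*(v - 1)) = -1/(2*(-1 + v)))
T(m, U) = 6 + U - 1/(-2 + 2*U) (T(m, U) = 7 + ((-1/(-2 + 2*U) + U) + (-5 + 4)) = 7 + ((U - 1/(-2 + 2*U)) - 1) = 7 + (-1 + U - 1/(-2 + 2*U)) = 6 + U - 1/(-2 + 2*U))
4978/((-196*(3 + T(5, 6))²)) - 4860/3823 = 4978/((-196*(3 + (-½ + (-1 + 6)*(6 + 6))/(-1 + 6))²)) - 4860/3823 = 4978/((-196*(3 + (-½ + 5*12)/5)²)) - 4860*1/3823 = 4978/((-196*(3 + (-½ + 60)/5)²)) - 4860/3823 = 4978/((-196*(3 + (⅕)*(119/2))²)) - 4860/3823 = 4978/((-196*(3 + 119/10)²)) - 4860/3823 = 4978/((-196*(149/10)²)) - 4860/3823 = 4978/((-196*22201/100)) - 4860/3823 = 4978/(-1087849/25) - 4860/3823 = 4978*(-25/1087849) - 4860/3823 = -124450/1087849 - 4860/3823 = -5762718490/4158846727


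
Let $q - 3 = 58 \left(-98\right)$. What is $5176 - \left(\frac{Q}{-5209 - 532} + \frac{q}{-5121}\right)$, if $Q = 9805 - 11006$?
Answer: $\frac{152133880394}{29399661} \approx 5174.7$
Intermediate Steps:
$Q = -1201$ ($Q = 9805 - 11006 = -1201$)
$q = -5681$ ($q = 3 + 58 \left(-98\right) = 3 - 5684 = -5681$)
$5176 - \left(\frac{Q}{-5209 - 532} + \frac{q}{-5121}\right) = 5176 - \left(- \frac{1201}{-5209 - 532} - \frac{5681}{-5121}\right) = 5176 - \left(- \frac{1201}{-5209 - 532} - - \frac{5681}{5121}\right) = 5176 - \left(- \frac{1201}{-5741} + \frac{5681}{5121}\right) = 5176 - \left(\left(-1201\right) \left(- \frac{1}{5741}\right) + \frac{5681}{5121}\right) = 5176 - \left(\frac{1201}{5741} + \frac{5681}{5121}\right) = 5176 - \frac{38764942}{29399661} = \frac{152133880394}{29399661}$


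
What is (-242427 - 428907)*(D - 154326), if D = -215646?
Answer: 248374782648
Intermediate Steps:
(-242427 - 428907)*(D - 154326) = (-242427 - 428907)*(-215646 - 154326) = -671334*(-369972) = 248374782648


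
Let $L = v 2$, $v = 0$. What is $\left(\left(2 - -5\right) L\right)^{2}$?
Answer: $0$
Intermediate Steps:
$L = 0$ ($L = 0 \cdot 2 = 0$)
$\left(\left(2 - -5\right) L\right)^{2} = \left(\left(2 - -5\right) 0\right)^{2} = \left(\left(2 + 5\right) 0\right)^{2} = \left(7 \cdot 0\right)^{2} = 0^{2} = 0$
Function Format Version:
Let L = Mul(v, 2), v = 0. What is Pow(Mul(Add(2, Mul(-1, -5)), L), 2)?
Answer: 0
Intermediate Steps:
L = 0 (L = Mul(0, 2) = 0)
Pow(Mul(Add(2, Mul(-1, -5)), L), 2) = Pow(Mul(Add(2, Mul(-1, -5)), 0), 2) = Pow(Mul(Add(2, 5), 0), 2) = Pow(Mul(7, 0), 2) = Pow(0, 2) = 0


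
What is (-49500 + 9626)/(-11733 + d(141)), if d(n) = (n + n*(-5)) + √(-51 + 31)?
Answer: 490330578/151216229 + 79748*I*√5/151216229 ≈ 3.2426 + 0.0011793*I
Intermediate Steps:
d(n) = -4*n + 2*I*√5 (d(n) = (n - 5*n) + √(-20) = -4*n + 2*I*√5)
(-49500 + 9626)/(-11733 + d(141)) = (-49500 + 9626)/(-11733 + (-4*141 + 2*I*√5)) = -39874/(-11733 + (-564 + 2*I*√5)) = -39874/(-12297 + 2*I*√5)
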